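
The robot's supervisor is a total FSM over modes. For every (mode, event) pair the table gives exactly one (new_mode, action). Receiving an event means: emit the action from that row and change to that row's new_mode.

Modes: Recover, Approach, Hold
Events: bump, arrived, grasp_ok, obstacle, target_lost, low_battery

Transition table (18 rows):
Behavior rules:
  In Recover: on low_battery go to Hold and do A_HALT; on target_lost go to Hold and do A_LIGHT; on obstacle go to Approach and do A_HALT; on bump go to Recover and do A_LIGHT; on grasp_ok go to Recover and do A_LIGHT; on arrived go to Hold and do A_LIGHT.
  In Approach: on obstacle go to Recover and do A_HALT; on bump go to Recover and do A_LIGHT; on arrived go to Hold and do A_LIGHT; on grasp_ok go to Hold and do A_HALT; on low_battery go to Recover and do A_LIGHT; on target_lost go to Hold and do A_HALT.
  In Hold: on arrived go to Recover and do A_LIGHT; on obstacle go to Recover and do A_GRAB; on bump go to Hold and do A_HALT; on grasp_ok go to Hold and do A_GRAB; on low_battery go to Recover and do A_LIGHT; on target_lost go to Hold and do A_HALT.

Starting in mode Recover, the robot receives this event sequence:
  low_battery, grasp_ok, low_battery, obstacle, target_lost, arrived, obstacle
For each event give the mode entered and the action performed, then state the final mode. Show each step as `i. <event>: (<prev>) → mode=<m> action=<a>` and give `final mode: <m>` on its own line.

1. low_battery: (Recover) → mode=Hold action=A_HALT
2. grasp_ok: (Hold) → mode=Hold action=A_GRAB
3. low_battery: (Hold) → mode=Recover action=A_LIGHT
4. obstacle: (Recover) → mode=Approach action=A_HALT
5. target_lost: (Approach) → mode=Hold action=A_HALT
6. arrived: (Hold) → mode=Recover action=A_LIGHT
7. obstacle: (Recover) → mode=Approach action=A_HALT

final mode: Approach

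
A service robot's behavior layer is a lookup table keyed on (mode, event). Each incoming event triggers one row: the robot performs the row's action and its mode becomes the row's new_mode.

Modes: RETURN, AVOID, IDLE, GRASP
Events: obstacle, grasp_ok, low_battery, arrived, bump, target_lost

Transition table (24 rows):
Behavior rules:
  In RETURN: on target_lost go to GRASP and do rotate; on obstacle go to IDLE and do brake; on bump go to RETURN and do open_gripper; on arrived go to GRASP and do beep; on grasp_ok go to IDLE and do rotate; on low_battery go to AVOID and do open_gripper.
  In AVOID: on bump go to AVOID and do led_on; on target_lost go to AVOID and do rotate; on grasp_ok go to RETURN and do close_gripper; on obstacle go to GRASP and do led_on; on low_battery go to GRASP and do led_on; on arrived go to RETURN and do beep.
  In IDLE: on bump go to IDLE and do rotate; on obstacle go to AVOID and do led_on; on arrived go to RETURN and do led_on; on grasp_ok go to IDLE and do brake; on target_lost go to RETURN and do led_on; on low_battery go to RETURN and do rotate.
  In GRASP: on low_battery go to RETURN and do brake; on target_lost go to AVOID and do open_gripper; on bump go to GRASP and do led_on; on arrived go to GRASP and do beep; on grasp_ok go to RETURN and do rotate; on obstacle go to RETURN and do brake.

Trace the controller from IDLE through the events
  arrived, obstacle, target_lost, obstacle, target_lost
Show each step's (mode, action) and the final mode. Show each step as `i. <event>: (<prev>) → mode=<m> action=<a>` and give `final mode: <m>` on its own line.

1. arrived: (IDLE) → mode=RETURN action=led_on
2. obstacle: (RETURN) → mode=IDLE action=brake
3. target_lost: (IDLE) → mode=RETURN action=led_on
4. obstacle: (RETURN) → mode=IDLE action=brake
5. target_lost: (IDLE) → mode=RETURN action=led_on

final mode: RETURN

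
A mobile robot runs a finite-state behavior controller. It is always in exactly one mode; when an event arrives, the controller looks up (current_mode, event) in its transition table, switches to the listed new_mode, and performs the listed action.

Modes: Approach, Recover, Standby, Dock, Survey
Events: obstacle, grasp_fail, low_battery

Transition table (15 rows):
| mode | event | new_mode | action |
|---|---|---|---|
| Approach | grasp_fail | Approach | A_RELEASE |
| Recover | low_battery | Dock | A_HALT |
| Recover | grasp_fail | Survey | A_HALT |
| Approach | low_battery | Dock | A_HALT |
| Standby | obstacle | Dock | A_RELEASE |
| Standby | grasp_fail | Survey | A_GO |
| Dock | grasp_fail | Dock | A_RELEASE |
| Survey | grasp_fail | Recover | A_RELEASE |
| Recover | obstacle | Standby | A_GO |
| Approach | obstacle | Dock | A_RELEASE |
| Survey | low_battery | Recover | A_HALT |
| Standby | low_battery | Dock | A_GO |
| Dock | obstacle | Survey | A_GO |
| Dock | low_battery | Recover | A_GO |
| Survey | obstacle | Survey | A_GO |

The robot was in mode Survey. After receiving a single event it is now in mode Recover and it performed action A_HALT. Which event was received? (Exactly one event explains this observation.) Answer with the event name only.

try obstacle: (Survey, obstacle) → (Survey, A_GO)
try grasp_fail: (Survey, grasp_fail) → (Recover, A_RELEASE)
try low_battery: (Survey, low_battery) → (Recover, A_HALT)  ← matches

low_battery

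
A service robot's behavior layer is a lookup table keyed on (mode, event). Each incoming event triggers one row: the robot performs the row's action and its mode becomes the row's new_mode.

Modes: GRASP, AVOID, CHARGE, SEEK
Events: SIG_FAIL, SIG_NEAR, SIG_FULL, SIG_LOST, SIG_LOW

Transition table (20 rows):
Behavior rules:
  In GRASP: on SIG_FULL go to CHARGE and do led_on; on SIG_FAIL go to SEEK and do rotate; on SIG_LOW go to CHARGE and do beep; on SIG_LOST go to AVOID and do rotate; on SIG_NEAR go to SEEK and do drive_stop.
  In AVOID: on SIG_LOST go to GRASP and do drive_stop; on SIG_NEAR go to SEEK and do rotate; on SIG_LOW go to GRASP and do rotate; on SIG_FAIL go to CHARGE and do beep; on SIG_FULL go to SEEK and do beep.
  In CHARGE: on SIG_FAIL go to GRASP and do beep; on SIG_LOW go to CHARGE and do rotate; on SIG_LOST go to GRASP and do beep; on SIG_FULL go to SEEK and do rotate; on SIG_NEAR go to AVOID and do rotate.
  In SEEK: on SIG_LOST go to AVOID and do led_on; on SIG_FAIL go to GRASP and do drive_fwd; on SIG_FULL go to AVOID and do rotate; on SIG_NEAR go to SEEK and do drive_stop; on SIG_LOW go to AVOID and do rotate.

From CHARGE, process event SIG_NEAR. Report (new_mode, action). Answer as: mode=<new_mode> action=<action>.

mode=AVOID action=rotate

current mode = CHARGE; filter table to that mode:
  (CHARGE, SIG_FAIL) → (GRASP, beep)
  (CHARGE, SIG_LOW) → (CHARGE, rotate)
  (CHARGE, SIG_LOST) → (GRASP, beep)
  (CHARGE, SIG_FULL) → (SEEK, rotate)
  (CHARGE, SIG_NEAR) → (AVOID, rotate)  ← event matches
event = SIG_NEAR selects (AVOID, rotate)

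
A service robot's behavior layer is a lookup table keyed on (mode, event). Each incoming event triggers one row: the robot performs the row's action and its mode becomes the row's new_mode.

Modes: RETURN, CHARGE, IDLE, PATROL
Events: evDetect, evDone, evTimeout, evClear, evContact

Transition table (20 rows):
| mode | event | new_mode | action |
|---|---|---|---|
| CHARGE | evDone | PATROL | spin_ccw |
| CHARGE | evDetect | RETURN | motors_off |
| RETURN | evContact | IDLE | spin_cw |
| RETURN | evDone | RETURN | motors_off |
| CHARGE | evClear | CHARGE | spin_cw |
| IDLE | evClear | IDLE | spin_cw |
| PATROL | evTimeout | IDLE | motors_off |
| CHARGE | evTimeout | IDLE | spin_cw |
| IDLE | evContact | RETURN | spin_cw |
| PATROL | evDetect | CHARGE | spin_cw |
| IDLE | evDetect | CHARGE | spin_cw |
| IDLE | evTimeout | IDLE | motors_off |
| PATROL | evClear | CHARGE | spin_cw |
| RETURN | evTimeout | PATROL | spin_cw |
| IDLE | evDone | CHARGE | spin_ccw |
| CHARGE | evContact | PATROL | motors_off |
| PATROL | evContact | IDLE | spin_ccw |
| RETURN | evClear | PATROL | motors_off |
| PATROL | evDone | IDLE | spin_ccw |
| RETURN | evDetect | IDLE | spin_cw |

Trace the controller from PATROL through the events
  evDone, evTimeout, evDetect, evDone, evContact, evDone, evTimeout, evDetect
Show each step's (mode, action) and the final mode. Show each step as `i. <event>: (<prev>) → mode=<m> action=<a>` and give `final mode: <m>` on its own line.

1. evDone: (PATROL) → mode=IDLE action=spin_ccw
2. evTimeout: (IDLE) → mode=IDLE action=motors_off
3. evDetect: (IDLE) → mode=CHARGE action=spin_cw
4. evDone: (CHARGE) → mode=PATROL action=spin_ccw
5. evContact: (PATROL) → mode=IDLE action=spin_ccw
6. evDone: (IDLE) → mode=CHARGE action=spin_ccw
7. evTimeout: (CHARGE) → mode=IDLE action=spin_cw
8. evDetect: (IDLE) → mode=CHARGE action=spin_cw

final mode: CHARGE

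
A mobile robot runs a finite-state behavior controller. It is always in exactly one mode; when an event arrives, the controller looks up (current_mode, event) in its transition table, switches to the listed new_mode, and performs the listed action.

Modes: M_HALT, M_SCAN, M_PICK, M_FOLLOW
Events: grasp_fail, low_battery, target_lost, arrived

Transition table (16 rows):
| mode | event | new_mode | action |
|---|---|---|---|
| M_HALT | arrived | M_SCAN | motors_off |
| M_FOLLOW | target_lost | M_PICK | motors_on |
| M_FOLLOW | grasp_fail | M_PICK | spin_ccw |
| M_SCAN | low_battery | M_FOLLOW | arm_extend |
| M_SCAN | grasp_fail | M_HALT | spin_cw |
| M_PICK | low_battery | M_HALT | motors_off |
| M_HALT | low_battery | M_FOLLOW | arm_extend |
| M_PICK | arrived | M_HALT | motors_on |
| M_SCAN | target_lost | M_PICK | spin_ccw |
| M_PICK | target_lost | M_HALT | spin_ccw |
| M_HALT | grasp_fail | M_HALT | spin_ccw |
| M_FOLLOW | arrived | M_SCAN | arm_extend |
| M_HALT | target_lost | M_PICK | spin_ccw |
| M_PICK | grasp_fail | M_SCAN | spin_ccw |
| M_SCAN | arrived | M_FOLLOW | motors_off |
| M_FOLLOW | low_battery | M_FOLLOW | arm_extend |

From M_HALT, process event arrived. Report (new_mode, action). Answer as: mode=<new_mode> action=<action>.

mode=M_SCAN action=motors_off

current mode = M_HALT; filter table to that mode:
  (M_HALT, arrived) → (M_SCAN, motors_off)  ← event matches
  (M_HALT, low_battery) → (M_FOLLOW, arm_extend)
  (M_HALT, grasp_fail) → (M_HALT, spin_ccw)
  (M_HALT, target_lost) → (M_PICK, spin_ccw)
event = arrived selects (M_SCAN, motors_off)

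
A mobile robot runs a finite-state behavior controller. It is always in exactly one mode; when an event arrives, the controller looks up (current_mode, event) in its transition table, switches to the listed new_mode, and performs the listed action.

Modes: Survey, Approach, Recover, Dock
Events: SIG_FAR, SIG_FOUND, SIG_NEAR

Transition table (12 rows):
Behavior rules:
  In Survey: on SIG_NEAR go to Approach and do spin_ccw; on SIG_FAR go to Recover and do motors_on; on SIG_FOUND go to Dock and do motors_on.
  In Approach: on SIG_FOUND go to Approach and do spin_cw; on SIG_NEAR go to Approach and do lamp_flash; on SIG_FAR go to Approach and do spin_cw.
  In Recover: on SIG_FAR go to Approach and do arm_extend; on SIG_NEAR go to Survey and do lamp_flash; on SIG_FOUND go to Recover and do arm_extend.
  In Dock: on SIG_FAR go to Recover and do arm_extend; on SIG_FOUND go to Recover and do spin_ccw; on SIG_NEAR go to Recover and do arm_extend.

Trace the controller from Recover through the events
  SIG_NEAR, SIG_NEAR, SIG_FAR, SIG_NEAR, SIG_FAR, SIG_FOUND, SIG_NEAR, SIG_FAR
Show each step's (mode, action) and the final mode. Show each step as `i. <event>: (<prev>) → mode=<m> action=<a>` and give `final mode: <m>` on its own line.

1. SIG_NEAR: (Recover) → mode=Survey action=lamp_flash
2. SIG_NEAR: (Survey) → mode=Approach action=spin_ccw
3. SIG_FAR: (Approach) → mode=Approach action=spin_cw
4. SIG_NEAR: (Approach) → mode=Approach action=lamp_flash
5. SIG_FAR: (Approach) → mode=Approach action=spin_cw
6. SIG_FOUND: (Approach) → mode=Approach action=spin_cw
7. SIG_NEAR: (Approach) → mode=Approach action=lamp_flash
8. SIG_FAR: (Approach) → mode=Approach action=spin_cw

final mode: Approach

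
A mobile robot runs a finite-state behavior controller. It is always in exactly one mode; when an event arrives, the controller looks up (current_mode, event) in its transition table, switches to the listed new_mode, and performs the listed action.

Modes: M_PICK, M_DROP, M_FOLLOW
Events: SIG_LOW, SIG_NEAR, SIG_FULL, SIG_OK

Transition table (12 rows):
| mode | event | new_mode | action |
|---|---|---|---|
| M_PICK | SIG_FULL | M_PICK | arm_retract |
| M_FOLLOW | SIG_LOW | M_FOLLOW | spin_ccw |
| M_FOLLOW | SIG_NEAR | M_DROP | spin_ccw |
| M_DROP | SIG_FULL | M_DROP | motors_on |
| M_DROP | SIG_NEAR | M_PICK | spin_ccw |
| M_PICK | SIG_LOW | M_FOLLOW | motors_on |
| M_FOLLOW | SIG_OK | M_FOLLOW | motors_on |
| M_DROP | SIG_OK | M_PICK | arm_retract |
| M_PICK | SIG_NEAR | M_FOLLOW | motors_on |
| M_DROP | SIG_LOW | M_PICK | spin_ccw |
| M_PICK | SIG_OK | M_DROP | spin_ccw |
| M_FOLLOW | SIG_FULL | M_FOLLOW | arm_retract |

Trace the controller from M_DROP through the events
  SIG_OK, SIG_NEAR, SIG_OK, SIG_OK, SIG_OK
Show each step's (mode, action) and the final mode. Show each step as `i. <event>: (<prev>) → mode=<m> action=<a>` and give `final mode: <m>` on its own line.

final mode: M_FOLLOW

1. SIG_OK: (M_DROP) → mode=M_PICK action=arm_retract
2. SIG_NEAR: (M_PICK) → mode=M_FOLLOW action=motors_on
3. SIG_OK: (M_FOLLOW) → mode=M_FOLLOW action=motors_on
4. SIG_OK: (M_FOLLOW) → mode=M_FOLLOW action=motors_on
5. SIG_OK: (M_FOLLOW) → mode=M_FOLLOW action=motors_on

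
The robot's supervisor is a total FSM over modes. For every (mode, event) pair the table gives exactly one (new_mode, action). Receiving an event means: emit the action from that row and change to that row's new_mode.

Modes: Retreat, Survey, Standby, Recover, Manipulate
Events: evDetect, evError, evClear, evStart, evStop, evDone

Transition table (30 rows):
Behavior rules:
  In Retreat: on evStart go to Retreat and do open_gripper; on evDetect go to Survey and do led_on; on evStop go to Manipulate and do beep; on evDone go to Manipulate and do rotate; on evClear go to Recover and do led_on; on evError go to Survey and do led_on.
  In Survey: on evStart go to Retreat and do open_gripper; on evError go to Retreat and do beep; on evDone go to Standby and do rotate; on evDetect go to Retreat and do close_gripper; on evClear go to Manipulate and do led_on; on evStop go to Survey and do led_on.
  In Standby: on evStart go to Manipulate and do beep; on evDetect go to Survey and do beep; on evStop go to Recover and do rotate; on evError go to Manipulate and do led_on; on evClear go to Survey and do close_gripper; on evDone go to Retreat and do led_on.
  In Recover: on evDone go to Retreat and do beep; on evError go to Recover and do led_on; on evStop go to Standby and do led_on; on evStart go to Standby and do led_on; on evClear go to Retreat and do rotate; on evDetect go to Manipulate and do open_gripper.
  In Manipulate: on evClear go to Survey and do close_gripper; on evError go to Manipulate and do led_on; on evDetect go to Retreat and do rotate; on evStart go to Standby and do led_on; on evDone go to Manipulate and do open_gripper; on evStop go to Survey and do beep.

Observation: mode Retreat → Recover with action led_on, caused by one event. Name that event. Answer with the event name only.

try evDetect: (Retreat, evDetect) → (Survey, led_on)
try evError: (Retreat, evError) → (Survey, led_on)
try evClear: (Retreat, evClear) → (Recover, led_on)  ← matches
try evStart: (Retreat, evStart) → (Retreat, open_gripper)
try evStop: (Retreat, evStop) → (Manipulate, beep)
try evDone: (Retreat, evDone) → (Manipulate, rotate)

evClear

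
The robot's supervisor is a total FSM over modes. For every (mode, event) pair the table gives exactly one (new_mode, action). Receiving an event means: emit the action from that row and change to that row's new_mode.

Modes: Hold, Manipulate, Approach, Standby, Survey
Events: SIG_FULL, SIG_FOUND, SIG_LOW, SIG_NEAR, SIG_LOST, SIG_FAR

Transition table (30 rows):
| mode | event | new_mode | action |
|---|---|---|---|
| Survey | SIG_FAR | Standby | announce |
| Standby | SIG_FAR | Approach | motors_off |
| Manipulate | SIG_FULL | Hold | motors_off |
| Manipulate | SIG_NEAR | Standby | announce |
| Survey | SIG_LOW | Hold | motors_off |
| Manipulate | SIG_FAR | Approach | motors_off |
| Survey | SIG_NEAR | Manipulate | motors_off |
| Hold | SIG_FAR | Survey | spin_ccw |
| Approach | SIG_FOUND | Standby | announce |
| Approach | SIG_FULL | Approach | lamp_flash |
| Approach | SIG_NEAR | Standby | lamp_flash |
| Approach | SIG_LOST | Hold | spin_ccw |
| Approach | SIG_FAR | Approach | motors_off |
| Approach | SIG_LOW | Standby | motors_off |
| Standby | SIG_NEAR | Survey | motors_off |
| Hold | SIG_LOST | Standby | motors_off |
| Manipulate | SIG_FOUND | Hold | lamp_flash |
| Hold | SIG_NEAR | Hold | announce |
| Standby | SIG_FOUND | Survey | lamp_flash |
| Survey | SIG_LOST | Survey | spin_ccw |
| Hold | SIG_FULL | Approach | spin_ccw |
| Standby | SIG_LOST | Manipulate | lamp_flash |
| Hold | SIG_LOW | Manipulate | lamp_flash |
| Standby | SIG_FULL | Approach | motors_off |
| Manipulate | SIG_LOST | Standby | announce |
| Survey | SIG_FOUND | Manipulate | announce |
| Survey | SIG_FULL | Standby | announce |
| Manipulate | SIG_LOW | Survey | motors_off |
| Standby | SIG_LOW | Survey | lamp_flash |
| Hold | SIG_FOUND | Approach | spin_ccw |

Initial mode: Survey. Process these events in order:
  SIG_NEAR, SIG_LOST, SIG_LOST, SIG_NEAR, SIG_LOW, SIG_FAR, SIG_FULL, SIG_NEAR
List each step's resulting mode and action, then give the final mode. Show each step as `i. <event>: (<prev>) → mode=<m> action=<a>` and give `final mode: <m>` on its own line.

final mode: Standby

1. SIG_NEAR: (Survey) → mode=Manipulate action=motors_off
2. SIG_LOST: (Manipulate) → mode=Standby action=announce
3. SIG_LOST: (Standby) → mode=Manipulate action=lamp_flash
4. SIG_NEAR: (Manipulate) → mode=Standby action=announce
5. SIG_LOW: (Standby) → mode=Survey action=lamp_flash
6. SIG_FAR: (Survey) → mode=Standby action=announce
7. SIG_FULL: (Standby) → mode=Approach action=motors_off
8. SIG_NEAR: (Approach) → mode=Standby action=lamp_flash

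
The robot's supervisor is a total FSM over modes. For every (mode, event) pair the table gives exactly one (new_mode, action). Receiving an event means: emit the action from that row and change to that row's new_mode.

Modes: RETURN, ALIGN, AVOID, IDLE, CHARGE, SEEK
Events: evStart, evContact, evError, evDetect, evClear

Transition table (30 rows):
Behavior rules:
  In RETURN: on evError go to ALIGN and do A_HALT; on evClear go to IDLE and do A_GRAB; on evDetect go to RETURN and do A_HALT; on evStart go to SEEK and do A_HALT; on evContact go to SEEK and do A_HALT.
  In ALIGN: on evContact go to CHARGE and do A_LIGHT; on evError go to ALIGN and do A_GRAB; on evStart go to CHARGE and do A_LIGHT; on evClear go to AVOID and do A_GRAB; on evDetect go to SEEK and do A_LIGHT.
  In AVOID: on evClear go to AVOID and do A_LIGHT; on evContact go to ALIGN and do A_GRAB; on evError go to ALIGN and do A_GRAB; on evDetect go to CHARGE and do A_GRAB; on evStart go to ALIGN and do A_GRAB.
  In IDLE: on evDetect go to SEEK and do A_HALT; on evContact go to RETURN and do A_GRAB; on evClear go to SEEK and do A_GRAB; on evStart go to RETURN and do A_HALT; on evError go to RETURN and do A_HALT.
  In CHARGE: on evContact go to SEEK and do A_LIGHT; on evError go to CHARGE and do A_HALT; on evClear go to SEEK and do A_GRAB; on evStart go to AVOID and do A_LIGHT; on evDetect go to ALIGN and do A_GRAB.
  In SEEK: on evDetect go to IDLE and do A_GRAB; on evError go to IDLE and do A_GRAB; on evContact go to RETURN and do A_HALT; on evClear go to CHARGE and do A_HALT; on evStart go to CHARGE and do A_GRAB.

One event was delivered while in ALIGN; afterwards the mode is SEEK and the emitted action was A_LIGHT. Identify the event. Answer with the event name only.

try evStart: (ALIGN, evStart) → (CHARGE, A_LIGHT)
try evContact: (ALIGN, evContact) → (CHARGE, A_LIGHT)
try evError: (ALIGN, evError) → (ALIGN, A_GRAB)
try evDetect: (ALIGN, evDetect) → (SEEK, A_LIGHT)  ← matches
try evClear: (ALIGN, evClear) → (AVOID, A_GRAB)

evDetect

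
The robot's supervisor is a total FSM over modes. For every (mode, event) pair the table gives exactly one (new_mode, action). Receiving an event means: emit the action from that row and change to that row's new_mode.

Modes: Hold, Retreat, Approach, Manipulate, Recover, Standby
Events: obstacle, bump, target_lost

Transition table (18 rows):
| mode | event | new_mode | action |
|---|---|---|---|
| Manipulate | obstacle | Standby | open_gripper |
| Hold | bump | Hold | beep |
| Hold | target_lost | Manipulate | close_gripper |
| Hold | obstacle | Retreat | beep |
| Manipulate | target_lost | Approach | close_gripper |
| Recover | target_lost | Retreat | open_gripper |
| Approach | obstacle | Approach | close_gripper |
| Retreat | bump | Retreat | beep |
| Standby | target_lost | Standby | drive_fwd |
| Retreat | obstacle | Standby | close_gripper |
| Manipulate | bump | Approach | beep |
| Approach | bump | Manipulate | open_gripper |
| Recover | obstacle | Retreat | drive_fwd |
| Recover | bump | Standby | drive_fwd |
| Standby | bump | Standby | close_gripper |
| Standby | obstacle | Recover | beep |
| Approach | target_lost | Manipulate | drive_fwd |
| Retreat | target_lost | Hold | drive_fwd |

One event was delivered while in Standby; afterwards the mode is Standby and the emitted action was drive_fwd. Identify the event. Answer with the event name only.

target_lost

try obstacle: (Standby, obstacle) → (Recover, beep)
try bump: (Standby, bump) → (Standby, close_gripper)
try target_lost: (Standby, target_lost) → (Standby, drive_fwd)  ← matches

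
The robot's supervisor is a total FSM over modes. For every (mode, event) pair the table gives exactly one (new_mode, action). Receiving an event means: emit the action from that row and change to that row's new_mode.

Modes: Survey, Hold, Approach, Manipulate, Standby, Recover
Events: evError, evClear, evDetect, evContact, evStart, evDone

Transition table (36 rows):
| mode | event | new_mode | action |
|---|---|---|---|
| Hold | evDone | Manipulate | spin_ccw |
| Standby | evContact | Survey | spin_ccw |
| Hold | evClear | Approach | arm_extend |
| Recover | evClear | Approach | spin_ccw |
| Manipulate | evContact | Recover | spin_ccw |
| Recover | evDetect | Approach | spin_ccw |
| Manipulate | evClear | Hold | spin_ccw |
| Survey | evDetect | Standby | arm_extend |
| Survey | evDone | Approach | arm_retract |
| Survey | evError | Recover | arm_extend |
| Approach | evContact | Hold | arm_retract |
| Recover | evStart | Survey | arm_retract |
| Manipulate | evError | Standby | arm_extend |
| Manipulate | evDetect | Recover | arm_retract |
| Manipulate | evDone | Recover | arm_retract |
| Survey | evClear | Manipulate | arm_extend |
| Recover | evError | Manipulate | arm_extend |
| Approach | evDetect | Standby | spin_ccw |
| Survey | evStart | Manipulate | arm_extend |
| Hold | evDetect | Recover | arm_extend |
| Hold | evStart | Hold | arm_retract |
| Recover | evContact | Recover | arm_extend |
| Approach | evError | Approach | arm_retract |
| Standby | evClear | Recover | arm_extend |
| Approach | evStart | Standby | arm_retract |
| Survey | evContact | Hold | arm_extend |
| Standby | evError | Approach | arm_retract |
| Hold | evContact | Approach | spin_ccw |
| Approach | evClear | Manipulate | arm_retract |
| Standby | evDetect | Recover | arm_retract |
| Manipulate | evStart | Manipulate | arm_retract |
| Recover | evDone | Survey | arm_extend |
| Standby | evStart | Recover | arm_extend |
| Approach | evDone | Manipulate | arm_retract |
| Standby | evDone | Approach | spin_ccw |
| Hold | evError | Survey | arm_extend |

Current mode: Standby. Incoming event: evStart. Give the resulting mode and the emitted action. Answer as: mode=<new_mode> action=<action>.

mode=Recover action=arm_extend

current mode = Standby; filter table to that mode:
  (Standby, evContact) → (Survey, spin_ccw)
  (Standby, evClear) → (Recover, arm_extend)
  (Standby, evError) → (Approach, arm_retract)
  (Standby, evDetect) → (Recover, arm_retract)
  (Standby, evStart) → (Recover, arm_extend)  ← event matches
  (Standby, evDone) → (Approach, spin_ccw)
event = evStart selects (Recover, arm_extend)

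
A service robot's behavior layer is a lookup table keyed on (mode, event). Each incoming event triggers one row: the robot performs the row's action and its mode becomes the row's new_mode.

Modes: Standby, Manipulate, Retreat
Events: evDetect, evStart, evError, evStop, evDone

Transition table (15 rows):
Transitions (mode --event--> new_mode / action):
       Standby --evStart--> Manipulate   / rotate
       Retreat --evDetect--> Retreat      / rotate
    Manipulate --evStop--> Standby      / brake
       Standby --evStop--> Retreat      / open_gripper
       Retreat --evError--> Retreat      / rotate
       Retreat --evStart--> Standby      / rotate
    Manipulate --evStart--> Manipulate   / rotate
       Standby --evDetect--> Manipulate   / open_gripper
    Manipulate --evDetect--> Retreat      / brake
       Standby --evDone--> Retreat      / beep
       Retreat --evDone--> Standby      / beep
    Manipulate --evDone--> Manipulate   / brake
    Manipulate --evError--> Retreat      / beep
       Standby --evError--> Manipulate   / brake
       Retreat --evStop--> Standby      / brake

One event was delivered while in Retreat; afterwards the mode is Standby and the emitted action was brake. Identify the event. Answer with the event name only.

try evDetect: (Retreat, evDetect) → (Retreat, rotate)
try evStart: (Retreat, evStart) → (Standby, rotate)
try evError: (Retreat, evError) → (Retreat, rotate)
try evStop: (Retreat, evStop) → (Standby, brake)  ← matches
try evDone: (Retreat, evDone) → (Standby, beep)

evStop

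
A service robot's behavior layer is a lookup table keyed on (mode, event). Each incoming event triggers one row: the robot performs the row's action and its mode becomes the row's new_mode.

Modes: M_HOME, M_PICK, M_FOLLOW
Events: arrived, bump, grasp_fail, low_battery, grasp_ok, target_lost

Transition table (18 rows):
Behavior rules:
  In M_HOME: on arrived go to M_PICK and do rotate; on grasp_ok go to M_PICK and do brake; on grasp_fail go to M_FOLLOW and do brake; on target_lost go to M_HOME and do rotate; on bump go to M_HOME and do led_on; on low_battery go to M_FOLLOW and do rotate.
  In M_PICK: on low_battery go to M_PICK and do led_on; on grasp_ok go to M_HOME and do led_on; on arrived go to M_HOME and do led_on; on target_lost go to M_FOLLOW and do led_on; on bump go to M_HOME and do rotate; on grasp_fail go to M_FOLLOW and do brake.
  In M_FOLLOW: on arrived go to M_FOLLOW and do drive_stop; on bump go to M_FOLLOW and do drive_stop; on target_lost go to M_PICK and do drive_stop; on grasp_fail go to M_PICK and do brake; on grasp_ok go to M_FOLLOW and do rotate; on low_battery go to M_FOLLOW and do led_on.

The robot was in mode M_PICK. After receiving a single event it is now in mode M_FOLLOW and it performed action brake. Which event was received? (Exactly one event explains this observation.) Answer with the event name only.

try arrived: (M_PICK, arrived) → (M_HOME, led_on)
try bump: (M_PICK, bump) → (M_HOME, rotate)
try grasp_fail: (M_PICK, grasp_fail) → (M_FOLLOW, brake)  ← matches
try low_battery: (M_PICK, low_battery) → (M_PICK, led_on)
try grasp_ok: (M_PICK, grasp_ok) → (M_HOME, led_on)
try target_lost: (M_PICK, target_lost) → (M_FOLLOW, led_on)

grasp_fail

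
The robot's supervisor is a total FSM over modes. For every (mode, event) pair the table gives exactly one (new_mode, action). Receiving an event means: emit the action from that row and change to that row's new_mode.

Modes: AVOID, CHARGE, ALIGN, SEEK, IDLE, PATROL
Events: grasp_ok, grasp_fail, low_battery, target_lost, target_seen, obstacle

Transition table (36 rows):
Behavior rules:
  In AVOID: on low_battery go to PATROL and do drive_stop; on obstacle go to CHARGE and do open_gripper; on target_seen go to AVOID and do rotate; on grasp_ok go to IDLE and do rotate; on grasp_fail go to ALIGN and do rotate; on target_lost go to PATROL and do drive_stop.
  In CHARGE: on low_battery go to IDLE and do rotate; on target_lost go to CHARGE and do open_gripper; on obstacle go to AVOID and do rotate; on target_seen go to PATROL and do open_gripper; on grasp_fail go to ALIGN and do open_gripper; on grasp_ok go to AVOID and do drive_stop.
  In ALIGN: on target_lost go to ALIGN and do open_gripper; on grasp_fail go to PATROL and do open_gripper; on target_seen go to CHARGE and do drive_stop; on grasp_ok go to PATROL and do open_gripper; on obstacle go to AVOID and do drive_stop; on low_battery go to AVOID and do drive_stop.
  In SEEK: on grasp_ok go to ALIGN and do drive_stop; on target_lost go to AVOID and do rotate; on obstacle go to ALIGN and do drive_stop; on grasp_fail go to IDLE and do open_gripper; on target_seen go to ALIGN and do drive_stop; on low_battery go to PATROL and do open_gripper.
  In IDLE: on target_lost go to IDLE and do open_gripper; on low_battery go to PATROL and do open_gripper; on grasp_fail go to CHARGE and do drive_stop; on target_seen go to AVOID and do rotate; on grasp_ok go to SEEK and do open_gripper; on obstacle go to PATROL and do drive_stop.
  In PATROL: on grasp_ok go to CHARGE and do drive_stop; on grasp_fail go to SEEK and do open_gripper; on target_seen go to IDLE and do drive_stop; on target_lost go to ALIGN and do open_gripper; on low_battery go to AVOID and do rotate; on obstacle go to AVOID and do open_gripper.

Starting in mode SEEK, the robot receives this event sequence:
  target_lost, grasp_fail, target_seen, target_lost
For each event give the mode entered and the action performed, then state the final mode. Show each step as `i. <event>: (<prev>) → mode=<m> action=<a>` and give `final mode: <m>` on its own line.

final mode: CHARGE

1. target_lost: (SEEK) → mode=AVOID action=rotate
2. grasp_fail: (AVOID) → mode=ALIGN action=rotate
3. target_seen: (ALIGN) → mode=CHARGE action=drive_stop
4. target_lost: (CHARGE) → mode=CHARGE action=open_gripper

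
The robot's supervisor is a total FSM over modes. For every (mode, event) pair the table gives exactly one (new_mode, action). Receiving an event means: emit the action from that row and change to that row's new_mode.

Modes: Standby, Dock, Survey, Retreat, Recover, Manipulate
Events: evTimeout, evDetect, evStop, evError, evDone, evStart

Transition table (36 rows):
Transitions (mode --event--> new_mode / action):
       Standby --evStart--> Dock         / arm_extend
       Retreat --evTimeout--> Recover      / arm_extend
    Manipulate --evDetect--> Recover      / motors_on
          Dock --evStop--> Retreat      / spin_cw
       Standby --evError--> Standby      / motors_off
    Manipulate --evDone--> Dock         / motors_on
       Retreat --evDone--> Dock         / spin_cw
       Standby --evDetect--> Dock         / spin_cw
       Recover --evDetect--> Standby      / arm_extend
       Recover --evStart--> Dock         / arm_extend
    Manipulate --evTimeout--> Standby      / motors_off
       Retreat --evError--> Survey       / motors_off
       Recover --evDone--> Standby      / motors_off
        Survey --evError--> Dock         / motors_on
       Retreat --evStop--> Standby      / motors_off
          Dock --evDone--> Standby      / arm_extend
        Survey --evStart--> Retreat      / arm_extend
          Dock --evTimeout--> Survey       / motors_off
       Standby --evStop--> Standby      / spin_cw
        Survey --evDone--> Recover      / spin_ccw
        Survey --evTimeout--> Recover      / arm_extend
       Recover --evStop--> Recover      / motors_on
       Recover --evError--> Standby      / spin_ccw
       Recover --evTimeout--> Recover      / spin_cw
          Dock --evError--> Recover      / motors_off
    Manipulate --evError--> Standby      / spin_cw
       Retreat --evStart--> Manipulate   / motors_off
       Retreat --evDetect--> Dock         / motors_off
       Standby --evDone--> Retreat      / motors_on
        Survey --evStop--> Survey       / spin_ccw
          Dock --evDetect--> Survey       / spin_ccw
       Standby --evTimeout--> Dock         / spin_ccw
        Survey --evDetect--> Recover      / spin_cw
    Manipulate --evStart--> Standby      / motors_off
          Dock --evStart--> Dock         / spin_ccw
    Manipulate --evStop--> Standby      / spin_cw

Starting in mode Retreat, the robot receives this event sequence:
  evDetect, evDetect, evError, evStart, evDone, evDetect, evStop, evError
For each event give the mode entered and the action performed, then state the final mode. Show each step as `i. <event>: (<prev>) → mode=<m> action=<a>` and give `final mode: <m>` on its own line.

1. evDetect: (Retreat) → mode=Dock action=motors_off
2. evDetect: (Dock) → mode=Survey action=spin_ccw
3. evError: (Survey) → mode=Dock action=motors_on
4. evStart: (Dock) → mode=Dock action=spin_ccw
5. evDone: (Dock) → mode=Standby action=arm_extend
6. evDetect: (Standby) → mode=Dock action=spin_cw
7. evStop: (Dock) → mode=Retreat action=spin_cw
8. evError: (Retreat) → mode=Survey action=motors_off

final mode: Survey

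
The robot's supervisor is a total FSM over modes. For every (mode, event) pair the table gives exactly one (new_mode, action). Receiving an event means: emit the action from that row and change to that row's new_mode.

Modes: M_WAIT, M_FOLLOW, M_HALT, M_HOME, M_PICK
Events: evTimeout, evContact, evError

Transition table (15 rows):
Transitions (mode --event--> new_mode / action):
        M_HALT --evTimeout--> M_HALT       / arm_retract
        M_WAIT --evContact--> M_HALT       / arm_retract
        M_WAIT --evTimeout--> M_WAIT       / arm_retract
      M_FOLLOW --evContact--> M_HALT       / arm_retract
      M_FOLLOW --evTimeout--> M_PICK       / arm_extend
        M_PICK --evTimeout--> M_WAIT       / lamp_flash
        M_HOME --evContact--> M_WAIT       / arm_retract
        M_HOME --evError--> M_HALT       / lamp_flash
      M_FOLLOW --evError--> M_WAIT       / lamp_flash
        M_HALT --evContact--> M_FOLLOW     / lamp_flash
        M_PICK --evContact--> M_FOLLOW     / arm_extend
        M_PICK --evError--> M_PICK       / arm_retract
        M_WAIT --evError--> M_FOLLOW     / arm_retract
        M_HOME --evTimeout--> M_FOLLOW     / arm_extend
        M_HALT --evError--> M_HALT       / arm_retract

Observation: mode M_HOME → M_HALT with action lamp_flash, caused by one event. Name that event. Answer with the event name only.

try evTimeout: (M_HOME, evTimeout) → (M_FOLLOW, arm_extend)
try evContact: (M_HOME, evContact) → (M_WAIT, arm_retract)
try evError: (M_HOME, evError) → (M_HALT, lamp_flash)  ← matches

evError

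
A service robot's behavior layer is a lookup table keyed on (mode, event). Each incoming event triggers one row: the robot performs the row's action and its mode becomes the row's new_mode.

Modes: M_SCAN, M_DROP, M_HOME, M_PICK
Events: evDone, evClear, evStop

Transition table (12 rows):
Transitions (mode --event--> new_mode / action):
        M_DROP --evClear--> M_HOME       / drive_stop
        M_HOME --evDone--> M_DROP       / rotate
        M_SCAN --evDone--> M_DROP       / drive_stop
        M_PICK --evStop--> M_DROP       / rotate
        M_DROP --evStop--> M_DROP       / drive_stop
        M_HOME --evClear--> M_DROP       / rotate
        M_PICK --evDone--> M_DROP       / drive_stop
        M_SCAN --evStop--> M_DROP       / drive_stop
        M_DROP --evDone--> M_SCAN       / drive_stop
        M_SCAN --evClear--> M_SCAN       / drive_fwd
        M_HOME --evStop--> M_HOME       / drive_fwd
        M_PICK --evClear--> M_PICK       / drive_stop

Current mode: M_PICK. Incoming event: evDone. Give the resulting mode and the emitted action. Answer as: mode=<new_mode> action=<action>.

mode=M_DROP action=drive_stop

current mode = M_PICK; filter table to that mode:
  (M_PICK, evStop) → (M_DROP, rotate)
  (M_PICK, evDone) → (M_DROP, drive_stop)  ← event matches
  (M_PICK, evClear) → (M_PICK, drive_stop)
event = evDone selects (M_DROP, drive_stop)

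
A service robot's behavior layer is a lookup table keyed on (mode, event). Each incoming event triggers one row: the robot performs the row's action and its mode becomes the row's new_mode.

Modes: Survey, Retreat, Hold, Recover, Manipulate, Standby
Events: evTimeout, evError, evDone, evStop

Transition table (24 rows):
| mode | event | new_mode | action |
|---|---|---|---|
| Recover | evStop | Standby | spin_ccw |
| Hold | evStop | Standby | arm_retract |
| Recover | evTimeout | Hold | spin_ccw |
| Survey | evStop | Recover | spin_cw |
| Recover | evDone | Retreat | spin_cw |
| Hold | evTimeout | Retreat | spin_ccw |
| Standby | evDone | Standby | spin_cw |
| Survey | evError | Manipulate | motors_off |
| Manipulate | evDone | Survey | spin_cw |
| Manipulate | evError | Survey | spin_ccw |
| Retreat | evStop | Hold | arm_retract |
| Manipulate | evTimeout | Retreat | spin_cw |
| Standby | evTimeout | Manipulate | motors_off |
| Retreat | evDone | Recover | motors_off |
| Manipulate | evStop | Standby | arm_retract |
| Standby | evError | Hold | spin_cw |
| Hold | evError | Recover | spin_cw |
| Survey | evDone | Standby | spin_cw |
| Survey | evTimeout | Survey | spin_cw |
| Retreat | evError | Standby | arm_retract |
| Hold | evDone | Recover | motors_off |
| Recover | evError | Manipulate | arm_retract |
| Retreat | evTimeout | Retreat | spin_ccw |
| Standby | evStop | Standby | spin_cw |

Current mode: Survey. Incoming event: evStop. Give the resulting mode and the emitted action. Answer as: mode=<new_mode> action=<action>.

mode=Recover action=spin_cw

current mode = Survey; filter table to that mode:
  (Survey, evStop) → (Recover, spin_cw)  ← event matches
  (Survey, evError) → (Manipulate, motors_off)
  (Survey, evDone) → (Standby, spin_cw)
  (Survey, evTimeout) → (Survey, spin_cw)
event = evStop selects (Recover, spin_cw)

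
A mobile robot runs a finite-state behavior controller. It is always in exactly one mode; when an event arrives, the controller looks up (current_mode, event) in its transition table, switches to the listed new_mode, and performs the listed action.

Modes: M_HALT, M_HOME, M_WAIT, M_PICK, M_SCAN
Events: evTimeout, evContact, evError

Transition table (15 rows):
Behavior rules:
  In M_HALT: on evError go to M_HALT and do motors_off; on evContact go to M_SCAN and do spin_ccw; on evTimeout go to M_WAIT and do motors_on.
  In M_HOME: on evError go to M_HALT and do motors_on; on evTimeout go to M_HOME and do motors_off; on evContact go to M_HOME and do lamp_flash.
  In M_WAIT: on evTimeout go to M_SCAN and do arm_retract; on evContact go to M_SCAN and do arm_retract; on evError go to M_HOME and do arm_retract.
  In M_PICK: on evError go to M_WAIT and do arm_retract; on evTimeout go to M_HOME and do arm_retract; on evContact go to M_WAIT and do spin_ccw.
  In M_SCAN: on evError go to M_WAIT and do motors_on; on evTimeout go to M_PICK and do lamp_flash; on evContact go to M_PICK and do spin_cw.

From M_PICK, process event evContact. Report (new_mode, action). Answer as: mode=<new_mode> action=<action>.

mode=M_WAIT action=spin_ccw

current mode = M_PICK; filter table to that mode:
  (M_PICK, evError) → (M_WAIT, arm_retract)
  (M_PICK, evTimeout) → (M_HOME, arm_retract)
  (M_PICK, evContact) → (M_WAIT, spin_ccw)  ← event matches
event = evContact selects (M_WAIT, spin_ccw)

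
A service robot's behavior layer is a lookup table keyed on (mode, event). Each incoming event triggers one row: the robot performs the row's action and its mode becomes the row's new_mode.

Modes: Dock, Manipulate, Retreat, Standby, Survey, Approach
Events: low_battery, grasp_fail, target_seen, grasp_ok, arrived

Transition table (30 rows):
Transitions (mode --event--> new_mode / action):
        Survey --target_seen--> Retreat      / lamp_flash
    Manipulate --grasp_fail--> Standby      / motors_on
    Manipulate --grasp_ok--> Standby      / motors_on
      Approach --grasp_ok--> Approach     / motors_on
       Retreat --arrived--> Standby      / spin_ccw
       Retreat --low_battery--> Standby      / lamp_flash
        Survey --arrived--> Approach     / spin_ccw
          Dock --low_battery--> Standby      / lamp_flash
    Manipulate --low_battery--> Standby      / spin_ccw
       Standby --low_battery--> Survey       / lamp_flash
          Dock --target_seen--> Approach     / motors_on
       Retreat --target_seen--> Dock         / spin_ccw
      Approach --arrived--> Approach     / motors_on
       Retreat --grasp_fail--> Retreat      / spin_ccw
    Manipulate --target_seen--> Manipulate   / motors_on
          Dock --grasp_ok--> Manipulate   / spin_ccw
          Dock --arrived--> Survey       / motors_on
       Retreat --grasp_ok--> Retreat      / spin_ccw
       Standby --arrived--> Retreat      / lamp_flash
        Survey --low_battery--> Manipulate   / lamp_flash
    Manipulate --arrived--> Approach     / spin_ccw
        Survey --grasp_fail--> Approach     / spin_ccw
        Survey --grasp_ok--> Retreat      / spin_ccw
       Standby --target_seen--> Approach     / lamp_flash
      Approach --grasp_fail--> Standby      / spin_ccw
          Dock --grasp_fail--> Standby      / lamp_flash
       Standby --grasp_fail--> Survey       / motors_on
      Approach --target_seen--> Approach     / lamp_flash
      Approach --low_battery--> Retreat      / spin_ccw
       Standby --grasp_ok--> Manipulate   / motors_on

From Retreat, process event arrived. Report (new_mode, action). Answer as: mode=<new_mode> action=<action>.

mode=Standby action=spin_ccw

current mode = Retreat; filter table to that mode:
  (Retreat, arrived) → (Standby, spin_ccw)  ← event matches
  (Retreat, low_battery) → (Standby, lamp_flash)
  (Retreat, target_seen) → (Dock, spin_ccw)
  (Retreat, grasp_fail) → (Retreat, spin_ccw)
  (Retreat, grasp_ok) → (Retreat, spin_ccw)
event = arrived selects (Standby, spin_ccw)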